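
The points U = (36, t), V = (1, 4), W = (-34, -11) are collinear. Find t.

19

The three points are collinear iff det[UV; UW] = 0.
This determinant is linear in t: (-35)t + (665) = 0, so t = 19.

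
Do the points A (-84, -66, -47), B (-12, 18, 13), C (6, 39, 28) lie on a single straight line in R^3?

AB = (72, 84, 60), AC = (90, 105, 75).
Each component of AC is 5/4 times the corresponding component of AB, so AC = 5/4·AB and the points are collinear.

Yes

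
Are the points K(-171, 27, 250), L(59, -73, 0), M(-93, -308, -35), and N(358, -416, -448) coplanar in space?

With K as base: KL = (230, -100, -250), KM = (78, -335, -285), KN = (529, -443, -698).
KM × KN = (107575, -96321, 142661).
KL · (KM × KN) = -1290900.
Since -1290900 ≠ 0, the four points are not coplanar.

No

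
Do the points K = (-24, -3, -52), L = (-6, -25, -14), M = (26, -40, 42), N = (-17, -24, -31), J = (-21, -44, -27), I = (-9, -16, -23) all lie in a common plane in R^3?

The plane through K, L, M has normal n = KL × KM = (-662, 208, 434) and equation n·P = -7304.
Checking the remaining points: n·N = -7192, n·J = -6968, n·I = -7352.
Since n·N = -7192 ≠ -7304, N is off the plane and the points are not all coplanar.

No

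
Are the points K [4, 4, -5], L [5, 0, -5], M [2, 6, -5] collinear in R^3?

KL = (1, -4, 0), KM = (-2, 2, 0).
KL × KM = (0, 0, -6).
The cross product is nonzero, so the points do not lie on one line.

No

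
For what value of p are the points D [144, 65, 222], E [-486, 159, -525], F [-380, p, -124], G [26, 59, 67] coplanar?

Coplanarity ⇔ det[DE; DF; DG] = 0.
Expanding, this is linear in p: (9504)p + (-5455296) = 0.
So p = 574.

574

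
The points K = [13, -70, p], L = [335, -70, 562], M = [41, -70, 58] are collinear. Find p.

10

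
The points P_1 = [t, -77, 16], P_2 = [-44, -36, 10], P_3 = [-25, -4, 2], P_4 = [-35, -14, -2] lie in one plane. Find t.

-71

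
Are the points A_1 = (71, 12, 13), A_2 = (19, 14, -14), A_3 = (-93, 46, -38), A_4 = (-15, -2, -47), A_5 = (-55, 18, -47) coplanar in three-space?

The plane through A_1, A_2, A_3 has normal n = A_1A_2 × A_1A_3 = (816, 1776, -1440) and equation n·P = 60528.
Checking the remaining points: n·A_4 = 51888, n·A_5 = 54768.
Since n·A_4 = 51888 ≠ 60528, A_4 is off the plane and the points are not all coplanar.

No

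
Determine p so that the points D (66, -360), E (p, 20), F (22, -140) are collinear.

-10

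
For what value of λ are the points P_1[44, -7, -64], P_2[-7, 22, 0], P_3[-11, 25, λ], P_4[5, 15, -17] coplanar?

Coplanarity ⇔ det[P_1P_2; P_1P_3; P_1P_4] = 0.
Expanding, this is linear in λ: (-9)λ + (117) = 0.
So λ = 13.

13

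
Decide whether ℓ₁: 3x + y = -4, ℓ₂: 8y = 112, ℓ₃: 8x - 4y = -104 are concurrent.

Intersecting ℓ₁ and ℓ₂: solving the 2×2 system gives (x, y) = (-6, 14).
Substitute into ℓ₃: (8)(-6) + (-4)(14) = -104.
This equals -104, so (-6, 14) lies on all three lines and they are concurrent.

Yes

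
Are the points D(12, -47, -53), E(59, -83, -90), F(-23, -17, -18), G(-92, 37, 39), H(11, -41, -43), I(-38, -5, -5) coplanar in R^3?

No

The plane through D, E, F has normal n = DE × DF = (-150, -350, 150) and equation n·P = 6700.
Checking the remaining points: n·G = 6700, n·H = 6250, n·I = 6700.
Since n·H = 6250 ≠ 6700, H is off the plane and the points are not all coplanar.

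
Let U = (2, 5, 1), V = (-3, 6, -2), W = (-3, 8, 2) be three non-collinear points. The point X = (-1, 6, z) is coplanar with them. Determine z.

0

Coplanarity requires UV · (UW × UX) = 0.
UV = (-5, 1, -3), UW = (-5, 3, 1); the triple product is linear in z with coefficient -10 and constant term 0.
Setting it to zero: z = 0.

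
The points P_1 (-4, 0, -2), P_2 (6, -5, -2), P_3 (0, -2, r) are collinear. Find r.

-2

Collinearity requires P_1P_2 × P_1P_3 = 0; each component is linear in r.
The x-component gives (-5)r + (-10) = 0, so r = -2.
The remaining components then also vanish.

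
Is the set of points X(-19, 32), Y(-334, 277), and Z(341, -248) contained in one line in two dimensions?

XY = (-315, 245), XZ = (360, -280).
Checking proportionality: XZ = -8/7·XY, so the vectors are parallel and the points are collinear.

Yes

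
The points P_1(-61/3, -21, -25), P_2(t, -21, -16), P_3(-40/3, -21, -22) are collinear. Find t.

2/3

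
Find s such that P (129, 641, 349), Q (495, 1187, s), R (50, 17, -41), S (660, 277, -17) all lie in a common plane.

The points are coplanar iff PQ · (PR × PS) = 0.
Expanding, this is linear in s: (360100)s + (-222901900) = 0.
So s = 619.

619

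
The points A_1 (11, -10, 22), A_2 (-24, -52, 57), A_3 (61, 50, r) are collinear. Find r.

Direction A_1A_2 = (-35, -42, 35). From the x-coordinate of A_3, the parameter along the line is τ = (61 − 11)/(-35) = -10/7.
Then r = 22 + (-10/7)·(35) = -28.

-28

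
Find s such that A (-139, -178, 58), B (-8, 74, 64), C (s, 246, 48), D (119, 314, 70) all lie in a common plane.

The points are coplanar iff AB · (AC × AD) = 0.
Expanding, this is linear in s: (-72)s + (-5472) = 0.
So s = -76.

-76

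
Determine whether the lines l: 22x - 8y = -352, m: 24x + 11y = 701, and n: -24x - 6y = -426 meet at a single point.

Yes

Intersecting l and m: solving the 2×2 system gives (x, y) = (4, 55).
Substitute into n: (-24)(4) + (-6)(55) = -426.
This equals -426, so (4, 55) lies on all three lines and they are concurrent.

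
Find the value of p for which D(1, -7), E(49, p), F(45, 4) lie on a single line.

5

Collinearity: (E − D) must be parallel to (F − D) = (44, 11).
Cross-multiplying the components: (p − (-7))·(44) = (48)·(11).
Solving gives p = 5.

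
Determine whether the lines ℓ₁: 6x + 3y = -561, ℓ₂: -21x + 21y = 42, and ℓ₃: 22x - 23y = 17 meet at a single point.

Intersecting ℓ₁ and ℓ₂: solving the 2×2 system gives (x, y) = (-63, -61).
Substitute into ℓ₃: (22)(-63) + (-23)(-61) = 17.
This equals 17, so (-63, -61) lies on all three lines and they are concurrent.

Yes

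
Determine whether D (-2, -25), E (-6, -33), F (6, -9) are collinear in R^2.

Yes

DE = (-4, -8), DF = (8, 16).
det[DE; DF] = (-4)(16) − (-8)(8) = 0.
The determinant is zero, so the points are collinear.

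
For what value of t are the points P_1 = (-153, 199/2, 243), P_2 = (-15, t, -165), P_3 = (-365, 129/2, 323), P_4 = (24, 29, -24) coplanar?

-55

Coplanarity ⇔ det[P_1P_2; P_1P_3; P_1P_4] = 0.
Expanding, this is linear in t: (-42444)t + (-2334420) = 0.
So t = -55.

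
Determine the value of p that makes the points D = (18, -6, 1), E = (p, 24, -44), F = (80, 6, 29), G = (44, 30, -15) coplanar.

-11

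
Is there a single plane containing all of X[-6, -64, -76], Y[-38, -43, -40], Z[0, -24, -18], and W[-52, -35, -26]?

Yes

With X as base: XY = (-32, 21, 36), XZ = (6, 40, 58), XW = (-46, 29, 50).
XZ × XW = (318, -2968, 2014).
XY · (XZ × XW) = 0.
The scalar triple product vanishes, so the four points are coplanar.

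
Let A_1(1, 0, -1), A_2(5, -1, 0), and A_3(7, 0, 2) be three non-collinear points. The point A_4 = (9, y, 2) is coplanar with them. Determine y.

-1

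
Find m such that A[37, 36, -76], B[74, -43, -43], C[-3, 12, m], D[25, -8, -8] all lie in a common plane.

The points are coplanar iff AB · (AC × AD) = 0.
Expanding, this is linear in m: (2576)m + (-30912) = 0.
So m = 12.

12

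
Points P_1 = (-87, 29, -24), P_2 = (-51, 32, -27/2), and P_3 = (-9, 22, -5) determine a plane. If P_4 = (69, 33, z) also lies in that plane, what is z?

19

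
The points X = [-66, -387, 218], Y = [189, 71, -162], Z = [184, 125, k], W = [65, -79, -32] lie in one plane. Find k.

Coplanarity ⇔ det[XY; XZ; XW] = 0.
Expanding, this is linear in k: (-18542)k + (-3745484) = 0.
So k = -202.

-202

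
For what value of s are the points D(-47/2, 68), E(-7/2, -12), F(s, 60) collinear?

The three points are collinear iff det[DE; DF] = 0.
This determinant is linear in s: (80)s + (1720) = 0, so s = -43/2.

-43/2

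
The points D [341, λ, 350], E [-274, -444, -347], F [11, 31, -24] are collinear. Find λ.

581

Collinearity requires DE × DF = 0; each component is linear in λ.
The x-component gives (-323)λ + (187663) = 0, so λ = 581.
The remaining components then also vanish.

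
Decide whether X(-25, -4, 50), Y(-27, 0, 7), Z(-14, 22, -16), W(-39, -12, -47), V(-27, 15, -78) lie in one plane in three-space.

The plane through X, Y, Z has normal n = XY × XZ = (854, -605, -96) and equation n·P = -23730.
Checking the remaining points: n·W = -21534, n·V = -24645.
Since n·W = -21534 ≠ -23730, W is off the plane and the points are not all coplanar.

No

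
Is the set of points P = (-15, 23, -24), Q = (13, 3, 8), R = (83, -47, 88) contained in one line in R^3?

PQ = (28, -20, 32), PR = (98, -70, 112).
PQ × PR = (0, 0, 0).
The cross product vanishes, so the three points are collinear.

Yes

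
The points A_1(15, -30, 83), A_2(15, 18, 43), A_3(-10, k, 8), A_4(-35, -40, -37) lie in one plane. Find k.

The points are coplanar iff A_1A_2 · (A_1A_3 × A_1A_4) = 0.
Expanding, this is linear in k: (-2000)k + (-34000) = 0.
So k = -17.

-17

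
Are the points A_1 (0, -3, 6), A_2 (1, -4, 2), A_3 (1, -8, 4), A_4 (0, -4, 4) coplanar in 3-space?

No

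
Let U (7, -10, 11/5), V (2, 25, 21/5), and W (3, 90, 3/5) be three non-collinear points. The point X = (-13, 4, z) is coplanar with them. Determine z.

79/5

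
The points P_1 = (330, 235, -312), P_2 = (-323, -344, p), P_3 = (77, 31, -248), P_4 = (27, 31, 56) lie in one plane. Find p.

The points are coplanar iff P_1P_2 · (P_1P_3 × P_1P_4) = 0.
Expanding, this is linear in p: (-10200)p + (-5365200) = 0.
So p = -526.

-526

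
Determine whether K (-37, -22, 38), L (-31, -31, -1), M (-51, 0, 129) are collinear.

No

KL = (6, -9, -39), KM = (-14, 22, 91).
Comparing components 2 and 3: (-9)(91) − (-39)(22) = 39 ≠ 0, so KL and KM are not parallel and the points are not collinear.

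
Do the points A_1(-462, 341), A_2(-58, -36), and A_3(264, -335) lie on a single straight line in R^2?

A_1A_2 = (404, -377), A_1A_3 = (726, -676).
Twice the signed area of △A_1A_2A_3 is (404)(-676) − (-377)(726) = 598.
The area is nonzero, so the three points are not collinear.

No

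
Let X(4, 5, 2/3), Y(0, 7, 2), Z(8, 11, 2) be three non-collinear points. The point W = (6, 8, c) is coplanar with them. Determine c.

Coplanarity requires XY · (XZ × XW) = 0.
XY = (-4, 2, 4/3), XZ = (4, 6, 4/3); the triple product is linear in c with coefficient -32 and constant term 128/3.
Setting it to zero: c = 4/3.

4/3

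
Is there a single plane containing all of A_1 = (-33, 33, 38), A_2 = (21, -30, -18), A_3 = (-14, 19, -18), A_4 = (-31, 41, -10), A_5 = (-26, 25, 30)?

Yes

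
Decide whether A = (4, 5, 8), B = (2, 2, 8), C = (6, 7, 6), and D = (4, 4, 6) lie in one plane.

A normal to the plane through A, B, C is n = AB × AC = (6, -4, 2).
The plane has equation n·P = 20. For D: n·D = 20.
Equal, so D lies in the plane and all four are coplanar.

Yes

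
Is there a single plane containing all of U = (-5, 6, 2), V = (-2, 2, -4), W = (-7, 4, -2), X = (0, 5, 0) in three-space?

A normal to the plane through U, V, W is n = UV × UW = (4, 24, -14).
The plane has equation n·P = 96. For X: n·X = 120.
120 ≠ 96, so X is off the plane.

No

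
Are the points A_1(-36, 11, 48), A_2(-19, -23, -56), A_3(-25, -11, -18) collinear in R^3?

No

A_1A_2 = (17, -34, -104), A_1A_3 = (11, -22, -66).
A_1A_2 × A_1A_3 = (-44, -22, 0).
The cross product is nonzero, so the points do not lie on one line.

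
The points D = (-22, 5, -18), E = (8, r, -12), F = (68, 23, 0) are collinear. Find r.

11

Collinearity requires DE × DF = 0; each component is linear in r.
The x-component gives (18)r + (-198) = 0, so r = 11.
The remaining components then also vanish.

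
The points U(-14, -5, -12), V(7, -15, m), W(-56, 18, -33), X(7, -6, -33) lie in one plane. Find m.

Coplanarity ⇔ det[UV; UW; UX] = 0.
Expanding, this is linear in m: (-441)m + (-2646) = 0.
So m = -6.

-6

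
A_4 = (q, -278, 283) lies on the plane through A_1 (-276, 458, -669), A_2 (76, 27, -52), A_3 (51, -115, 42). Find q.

194

The plane through A_1, A_2, A_3 has equation 47100x − 48513y − 60759z = 5429217.
Substituting A_4: (47100)q + (-3708183) = 5429217, so q = 194.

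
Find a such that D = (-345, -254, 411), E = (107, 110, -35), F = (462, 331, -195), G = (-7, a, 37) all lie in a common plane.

32

The points are coplanar iff DE · (DF × DG) = 0.
Expanding, this is linear in a: (-86010)a + (2752320) = 0.
So a = 32.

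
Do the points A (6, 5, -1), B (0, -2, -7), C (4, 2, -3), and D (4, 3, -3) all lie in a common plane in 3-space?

With A as base: AB = (-6, -7, -6), AC = (-2, -3, -2), AD = (-2, -2, -2).
AC × AD = (2, 0, -2).
AB · (AC × AD) = 0.
The scalar triple product vanishes, so the four points are coplanar.

Yes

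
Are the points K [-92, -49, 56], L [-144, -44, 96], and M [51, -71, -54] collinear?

KL = (-52, 5, 40), KM = (143, -22, -110).
Comparing components 2 and 3: (5)(-110) − (40)(-22) = 330 ≠ 0, so KL and KM are not parallel and the points are not collinear.

No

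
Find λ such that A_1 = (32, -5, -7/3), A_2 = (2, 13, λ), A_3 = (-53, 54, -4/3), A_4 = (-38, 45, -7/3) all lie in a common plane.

-1/3

Normal to plane A_1A_3A_4: n = (-50, -70, -120); plane equation n·P = -970.
Requiring n·A_2 = -970: (-120)λ + (-1010) = -970.
So λ = -1/3.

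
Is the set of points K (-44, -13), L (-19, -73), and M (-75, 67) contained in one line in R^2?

No

KL = (25, -60), KM = (-31, 80).
Twice the signed area of △KLM is (25)(80) − (-60)(-31) = 140.
The area is nonzero, so the three points are not collinear.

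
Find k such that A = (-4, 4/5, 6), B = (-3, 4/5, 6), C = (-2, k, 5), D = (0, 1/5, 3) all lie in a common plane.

3/5

Normal to plane ABD: n = (0, 3, -3/5); plane equation n·P = -6/5.
Requiring n·C = -6/5: (3)k + (-3) = -6/5.
So k = 3/5.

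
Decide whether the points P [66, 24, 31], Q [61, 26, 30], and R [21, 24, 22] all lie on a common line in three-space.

No

PQ = (-5, 2, -1), PR = (-45, 0, -9).
Comparing components 2 and 3: (2)(-9) − (-1)(0) = -18 ≠ 0, so PQ and PR are not parallel and the points are not collinear.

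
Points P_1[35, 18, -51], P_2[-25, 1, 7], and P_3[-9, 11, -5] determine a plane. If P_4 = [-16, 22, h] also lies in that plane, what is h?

10

Coplanarity requires P_1P_2 · (P_1P_3 × P_1P_4) = 0.
P_1P_2 = (-60, -17, 58), P_1P_3 = (-44, -7, 46); the triple product is linear in h with coefficient -328 and constant term 3280.
Setting it to zero: h = 10.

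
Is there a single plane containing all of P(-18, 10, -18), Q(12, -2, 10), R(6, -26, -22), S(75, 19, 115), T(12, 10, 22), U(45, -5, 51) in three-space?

The plane through P, Q, R has normal n = PQ × PR = (1056, 792, -792) and equation n·X = 3168.
Checking the remaining points: n·S = 3168, n·T = 3168, n·U = 3168.
All equal 3168, so all 6 points lie in one plane.

Yes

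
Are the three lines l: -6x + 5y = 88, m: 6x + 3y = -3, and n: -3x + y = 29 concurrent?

No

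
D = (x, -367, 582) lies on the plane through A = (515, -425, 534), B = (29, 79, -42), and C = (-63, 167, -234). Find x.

468

The plane through A, B, C has equation −46080x − 40320y + 3600z = -4672800.
Substituting D: (-46080)x + (16892640) = -4672800, so x = 468.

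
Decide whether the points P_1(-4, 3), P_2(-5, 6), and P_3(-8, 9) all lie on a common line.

P_1P_2 = (-1, 3), P_1P_3 = (-4, 6).
If collinear, P_1P_3 would be a scalar multiple of P_1P_2. But (-1)·(6) ≠ (3)·(-4) (difference 6), so they are not parallel; the points are not collinear.

No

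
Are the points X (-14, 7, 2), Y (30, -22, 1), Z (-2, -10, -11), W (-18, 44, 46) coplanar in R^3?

The four points are coplanar iff the 3×3 determinant with rows XY, XZ, XW is zero.
Rows: (44, -29, -1), (12, -17, -13), (-4, 37, 44).
Expanding along the first row: (44)(-267) − (-29)(476) + (-1)(376) = 1680.
Nonzero ⇒ not coplanar.

No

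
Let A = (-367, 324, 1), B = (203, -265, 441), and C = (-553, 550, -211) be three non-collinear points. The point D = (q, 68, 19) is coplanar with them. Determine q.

A normal to the plane is n = AB × AC = (25428, 39000, 19266).
D lies in the plane iff n · AD = 0.
This gives (25428)q + (-305136) = 0, so q = 12.

12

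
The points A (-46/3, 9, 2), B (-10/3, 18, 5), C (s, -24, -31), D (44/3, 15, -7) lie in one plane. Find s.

-46/3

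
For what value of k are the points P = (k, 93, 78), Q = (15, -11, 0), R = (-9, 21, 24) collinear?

Direction QR = (-24, 32, 24). From the y-coordinate of P, the parameter along the line is τ = (93 − (-11))/32 = 13/4.
Then k = 15 + 13/4·(-24) = -63.

-63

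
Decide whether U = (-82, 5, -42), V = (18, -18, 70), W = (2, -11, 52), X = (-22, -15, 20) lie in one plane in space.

No

A normal to the plane through U, V, W is n = UV × UW = (-370, 8, 332).
The plane has equation n·P = 16436. For X: n·X = 14660.
14660 ≠ 16436, so X is off the plane.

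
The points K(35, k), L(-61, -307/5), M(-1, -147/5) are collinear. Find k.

Collinearity: (K − L) must be parallel to (M − L) = (60, 32).
Cross-multiplying the components: (k − (-307/5))·(60) = (96)·(32).
Solving gives k = -51/5.

-51/5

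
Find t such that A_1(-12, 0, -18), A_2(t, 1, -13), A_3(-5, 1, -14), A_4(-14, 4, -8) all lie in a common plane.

0

Normal to plane A_1A_3A_4: n = (-6, -78, 30); plane equation n·P = -468.
Requiring n·A_2 = -468: (-6)t + (-468) = -468.
So t = 0.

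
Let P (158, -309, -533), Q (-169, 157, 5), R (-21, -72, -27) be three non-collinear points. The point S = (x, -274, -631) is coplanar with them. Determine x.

The plane through P, Q, R has equation 108290x + 69160y + 5915z = -7413315.
Substituting S: (108290)x + (-22682205) = -7413315, so x = 141.

141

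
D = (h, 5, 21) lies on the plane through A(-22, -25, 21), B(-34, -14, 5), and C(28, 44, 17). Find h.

2

Coplanarity requires AB · (AC × AD) = 0.
AB = (-12, 11, -16), AC = (50, 69, -4); the triple product is linear in h with coefficient 1060 and constant term -2120.
Setting it to zero: h = 2.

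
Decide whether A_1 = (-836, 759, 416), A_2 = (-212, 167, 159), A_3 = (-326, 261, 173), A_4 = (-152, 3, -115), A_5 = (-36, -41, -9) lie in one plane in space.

Yes

The plane through A_1, A_2, A_3 has normal n = A_1A_2 × A_1A_3 = (15870, 20562, -8832) and equation n·P = -1334874.
Checking the remaining points: n·A_4 = -1334874, n·A_5 = -1334874.
All equal -1334874, so all 5 points lie in one plane.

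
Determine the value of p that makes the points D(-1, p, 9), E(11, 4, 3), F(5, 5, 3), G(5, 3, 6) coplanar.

2

Coplanarity ⇔ det[DE; DF; DG] = 0.
Expanding, this is linear in p: (-18)p + (36) = 0.
So p = 2.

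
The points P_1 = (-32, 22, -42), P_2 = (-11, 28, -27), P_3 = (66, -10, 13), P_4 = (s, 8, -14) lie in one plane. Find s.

Normal to plane P_1P_2P_3: n = (810, 315, -1260); plane equation n·P = 33930.
Requiring n·P_4 = 33930: (810)s + (20160) = 33930.
So s = 17.

17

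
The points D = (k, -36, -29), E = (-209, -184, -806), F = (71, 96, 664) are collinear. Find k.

-61

Collinearity requires DE × DF = 0; each component is linear in k.
The y-component gives (1470)k + (89670) = 0, so k = -61.
The remaining components then also vanish.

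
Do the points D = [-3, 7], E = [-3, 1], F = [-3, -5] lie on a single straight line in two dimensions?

Yes

DE = (0, -6), DF = (0, -12).
Twice the signed area of △DEF is (0)(-12) − (-6)(0) = 0.
The triangle is degenerate (zero area), so the points are collinear.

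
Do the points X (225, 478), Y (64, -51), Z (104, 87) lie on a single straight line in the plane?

No

XY = (-161, -529), XZ = (-121, -391).
det[XY; XZ] = (-161)(-391) − (-529)(-121) = -1058.
The determinant is nonzero, so they are not collinear.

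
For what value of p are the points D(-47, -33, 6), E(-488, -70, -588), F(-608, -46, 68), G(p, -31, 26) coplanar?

Normal to plane DEF: n = (-10016, 360576, -15024); plane equation n·P = -11518400.
Requiring n·G = -11518400: (-10016)p + (-11568480) = -11518400.
So p = -5.

-5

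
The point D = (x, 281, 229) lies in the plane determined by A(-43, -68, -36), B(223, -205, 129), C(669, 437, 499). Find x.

294

Coplanarity requires AB · (AC × AD) = 0.
AB = (266, -137, 165), AC = (712, 505, 535); the triple product is linear in x with coefficient -156620 and constant term 46046280.
Setting it to zero: x = 294.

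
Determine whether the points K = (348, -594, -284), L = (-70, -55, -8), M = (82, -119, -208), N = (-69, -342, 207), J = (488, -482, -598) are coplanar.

No

The plane through K, L, M has normal n = KL × KM = (-90136, -41648, -55176) and equation n·P = 9041568.
Checking the remaining points: n·N = 9041568, n·J = 9083216.
Since n·J = 9083216 ≠ 9041568, J is off the plane and the points are not all coplanar.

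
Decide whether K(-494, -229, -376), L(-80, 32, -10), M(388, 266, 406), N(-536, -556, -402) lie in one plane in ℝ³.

Yes

With K as base: KL = (414, 261, 366), KM = (882, 495, 782), KN = (-42, -327, -26).
KM × KN = (242844, -9912, -267624).
KL · (KM × KN) = 0.
The scalar triple product vanishes, so the four points are coplanar.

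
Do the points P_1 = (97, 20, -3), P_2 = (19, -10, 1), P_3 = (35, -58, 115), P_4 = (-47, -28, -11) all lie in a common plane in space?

A normal to the plane through P_1, P_2, P_3 is n = P_1P_2 × P_1P_3 = (-3228, 8956, 4224).
The plane has equation n·P = -146668. For P_4: n·P_4 = -145516.
-145516 ≠ -146668, so P_4 is off the plane.

No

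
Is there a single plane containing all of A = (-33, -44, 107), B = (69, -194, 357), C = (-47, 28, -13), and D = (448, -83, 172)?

Yes

With A as base: AB = (102, -150, 250), AC = (-14, 72, -120), AD = (481, -39, 65).
AC × AD = (0, -56810, -34086).
AB · (AC × AD) = 0.
The scalar triple product vanishes, so the four points are coplanar.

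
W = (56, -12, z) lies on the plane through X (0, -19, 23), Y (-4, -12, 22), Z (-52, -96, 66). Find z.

The plane through X, Y, Z has equation 224x + 224y + 672z = 11200.
Substituting W: (672)z + (9856) = 11200, so z = 2.

2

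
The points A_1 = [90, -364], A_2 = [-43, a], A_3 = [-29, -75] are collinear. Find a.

The three points are collinear iff det[A_1A_2; A_1A_3] = 0.
This determinant is linear in a: (119)a + (4879) = 0, so a = -41.

-41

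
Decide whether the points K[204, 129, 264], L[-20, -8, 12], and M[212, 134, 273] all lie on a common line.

No

KL = (-224, -137, -252), KM = (8, 5, 9).
Comparing components 2 and 3: (-137)(9) − (-252)(5) = 27 ≠ 0, so KL and KM are not parallel and the points are not collinear.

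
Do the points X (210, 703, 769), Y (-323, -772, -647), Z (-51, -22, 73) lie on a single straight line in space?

XY = (-533, -1475, -1416), XZ = (-261, -725, -696).
XY × XZ = (0, -1392, 1450).
The cross product is nonzero, so the points do not lie on one line.

No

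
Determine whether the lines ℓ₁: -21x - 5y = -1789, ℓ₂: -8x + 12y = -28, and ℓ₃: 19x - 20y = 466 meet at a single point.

Intersecting ℓ₁ and ℓ₂: solving the 2×2 system gives (x, y) = (74, 47).
Substitute into ℓ₃: (19)(74) + (-20)(47) = 466.
This equals 466, so (74, 47) lies on all three lines and they are concurrent.

Yes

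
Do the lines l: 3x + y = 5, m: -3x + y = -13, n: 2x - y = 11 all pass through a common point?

No

The three lines meet at one point iff the augmented coefficient matrix [aᵢ bᵢ cᵢ] has rank < 3, i.e. its determinant vanishes.
Here the determinant is 6.
Nonzero, so no common point exists.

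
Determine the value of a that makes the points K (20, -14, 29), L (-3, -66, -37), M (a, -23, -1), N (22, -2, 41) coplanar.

Normal to plane KLN: n = (168, 144, -172); plane equation n·P = -3644.
Requiring n·M = -3644: (168)a + (-3140) = -3644.
So a = -3.

-3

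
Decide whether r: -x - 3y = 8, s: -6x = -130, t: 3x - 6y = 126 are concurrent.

Lines aᵢx + bᵢy = cᵢ with pairwise distinct directions are concurrent exactly when det[aᵢ bᵢ cᵢ] = 0.
Here the determinant is -30.
Nonzero, so no common point exists.

No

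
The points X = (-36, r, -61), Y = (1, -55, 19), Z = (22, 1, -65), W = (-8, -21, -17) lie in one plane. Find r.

Coplanarity ⇔ det[XY; XZ; XW] = 0.
Expanding, this is linear in r: (-1512)r + (45360) = 0.
So r = 30.

30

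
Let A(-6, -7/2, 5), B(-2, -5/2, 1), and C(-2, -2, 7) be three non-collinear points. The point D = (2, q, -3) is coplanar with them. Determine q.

-3/2

The plane through A, B, C has equation 8x − 24y + 2z = 46.
Substituting D: (-24)q + (10) = 46, so q = -3/2.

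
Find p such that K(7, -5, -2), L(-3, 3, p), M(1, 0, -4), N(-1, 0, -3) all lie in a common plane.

Normal to plane KMN: n = (5, 10, 10); plane equation n·P = -35.
Requiring n·L = -35: (10)p + (15) = -35.
So p = -5.

-5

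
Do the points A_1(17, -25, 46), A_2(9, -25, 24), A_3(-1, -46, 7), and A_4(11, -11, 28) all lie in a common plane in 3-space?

No

A normal to the plane through A_1, A_2, A_3 is n = A_1A_2 × A_1A_3 = (-462, 84, 168).
The plane has equation n·P = -2226. For A_4: n·A_4 = -1302.
-1302 ≠ -2226, so A_4 is off the plane.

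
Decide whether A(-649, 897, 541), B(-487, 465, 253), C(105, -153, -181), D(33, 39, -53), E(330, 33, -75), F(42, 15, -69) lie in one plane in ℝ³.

Yes

The plane through A, B, C has normal n = AB × AC = (9504, -100188, 155628) and equation n·P = -11841984.
Checking the remaining points: n·D = -11841984, n·E = -11841984, n·F = -11841984.
All equal -11841984, so all 6 points lie in one plane.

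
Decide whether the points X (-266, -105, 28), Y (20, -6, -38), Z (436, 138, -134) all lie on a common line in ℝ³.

XY = (286, 99, -66), XZ = (702, 243, -162).
XY × XZ = (0, 0, 0).
The cross product vanishes, so the three points are collinear.

Yes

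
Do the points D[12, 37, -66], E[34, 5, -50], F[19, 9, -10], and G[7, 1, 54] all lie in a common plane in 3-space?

A normal to the plane through D, E, F is n = DE × DF = (-1344, -1120, -392).
The plane has equation n·P = -31696. For G: n·G = -31696.
Equal, so G lies in the plane and all four are coplanar.

Yes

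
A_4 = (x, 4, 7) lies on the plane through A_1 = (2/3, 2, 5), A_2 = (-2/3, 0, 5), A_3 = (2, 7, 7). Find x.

0

The plane through A_1, A_2, A_3 has equation −4x + (8/3)y − 4z = -52/3.
Substituting A_4: (-4)x + (-52/3) = -52/3, so x = 0.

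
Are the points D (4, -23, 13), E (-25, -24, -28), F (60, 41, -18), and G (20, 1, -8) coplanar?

No

The four points are coplanar iff the 3×3 determinant with rows DE, DF, DG is zero.
Rows: (-29, -1, -41), (56, 64, -31), (16, 24, -21).
Expanding along the first row: (-29)(-600) − (-1)(-680) + (-41)(320) = 3600.
Nonzero ⇒ not coplanar.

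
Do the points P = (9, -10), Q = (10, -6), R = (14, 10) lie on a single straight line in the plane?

Yes

PQ = (1, 4), PR = (5, 20).
Checking proportionality: PR = 5·PQ, so the vectors are parallel and the points are collinear.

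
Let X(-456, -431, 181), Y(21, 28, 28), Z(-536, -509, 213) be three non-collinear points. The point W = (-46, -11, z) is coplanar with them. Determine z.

-109

The plane through X, Y, Z has equation 2754x − 3024y − 486z = -40446.
Substituting W: (-486)z + (-93420) = -40446, so z = -109.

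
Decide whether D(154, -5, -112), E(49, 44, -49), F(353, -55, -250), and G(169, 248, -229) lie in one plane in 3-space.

The four points are coplanar iff the 3×3 determinant with rows DE, DF, DG is zero.
Rows: (-105, 49, 63), (199, -50, -138), (15, 253, -117).
Expanding along the first row: (-105)(40764) − (49)(-21213) + (63)(51097) = -21672.
Nonzero ⇒ not coplanar.

No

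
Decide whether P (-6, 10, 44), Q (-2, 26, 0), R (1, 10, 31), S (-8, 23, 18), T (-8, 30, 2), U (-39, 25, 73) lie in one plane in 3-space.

No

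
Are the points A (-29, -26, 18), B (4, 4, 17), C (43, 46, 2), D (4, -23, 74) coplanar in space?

A normal to the plane through A, B, C is n = AB × AC = (-408, 456, 216).
The plane has equation n·P = 3864. For D: n·D = 3864.
Equal, so D lies in the plane and all four are coplanar.

Yes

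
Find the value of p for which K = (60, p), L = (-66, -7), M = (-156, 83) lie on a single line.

Collinearity: (K − L) must be parallel to (M − L) = (-90, 90).
Cross-multiplying the components: (p − (-7))·(-90) = (126)·(90).
Solving gives p = -133.

-133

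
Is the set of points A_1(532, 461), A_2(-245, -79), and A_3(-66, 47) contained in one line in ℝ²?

No

A_1A_2 = (-777, -540), A_1A_3 = (-598, -414).
det[A_1A_2; A_1A_3] = (-777)(-414) − (-540)(-598) = -1242.
The determinant is nonzero, so they are not collinear.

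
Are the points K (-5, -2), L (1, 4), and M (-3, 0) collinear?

Yes

KL = (6, 6), KM = (2, 2).
Twice the signed area of △KLM is (6)(2) − (6)(2) = 0.
The triangle is degenerate (zero area), so the points are collinear.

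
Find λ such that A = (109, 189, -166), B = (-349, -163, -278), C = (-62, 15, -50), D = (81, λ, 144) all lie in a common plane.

Normal to plane ABC: n = (-60320, 72280, 19500); plane equation n·P = 3849040.
Requiring n·D = 3849040: (72280)λ + (-2077920) = 3849040.
So λ = 82.

82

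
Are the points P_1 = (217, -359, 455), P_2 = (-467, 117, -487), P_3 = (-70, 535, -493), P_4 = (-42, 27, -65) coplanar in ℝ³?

A normal to the plane through P_1, P_2, P_3 is n = P_1P_2 × P_1P_3 = (390900, -378078, -474884).
The plane has equation n·P = 4483082. For P_4: n·P_4 = 4241554.
4241554 ≠ 4483082, so P_4 is off the plane.

No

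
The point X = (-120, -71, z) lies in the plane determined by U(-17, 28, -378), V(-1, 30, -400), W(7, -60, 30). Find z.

181

A normal to the plane is n = UV × UW = (-1120, -7056, -1456).
X lies in the plane iff n · UX = 0.
This gives (-1456)z + (263536) = 0, so z = 181.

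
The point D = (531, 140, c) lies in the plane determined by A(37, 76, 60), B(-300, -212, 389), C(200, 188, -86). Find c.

Coplanarity requires AB · (AC × AD) = 0.
AB = (-337, -288, 329), AC = (163, 112, -146); the triple product is linear in c with coefficient 9200 and constant term 2300000.
Setting it to zero: c = -250.

-250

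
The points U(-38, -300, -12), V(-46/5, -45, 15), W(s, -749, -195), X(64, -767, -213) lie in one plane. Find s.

248/5

Normal to plane UVX: n = (-38646, 42714/5, -197298/5); plane equation n·P = -3103884/5.
Requiring n·W = -3103884/5: (-38646)s + (6480324/5) = -3103884/5.
So s = 248/5.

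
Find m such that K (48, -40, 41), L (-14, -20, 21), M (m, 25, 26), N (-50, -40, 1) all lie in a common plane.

-31

Coplanarity ⇔ det[KL; KM; KN] = 0.
Expanding, this is linear in m: (800)m + (24800) = 0.
So m = -31.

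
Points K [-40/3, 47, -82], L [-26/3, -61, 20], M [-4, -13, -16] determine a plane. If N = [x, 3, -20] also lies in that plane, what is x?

10/3

The plane through K, L, M has equation −1008x + 644y + 728z = -15988.
Substituting N: (-1008)x + (-12628) = -15988, so x = 10/3.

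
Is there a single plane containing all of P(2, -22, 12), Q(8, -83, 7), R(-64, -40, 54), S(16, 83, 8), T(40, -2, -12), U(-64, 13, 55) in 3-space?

No

The plane through P, Q, R has normal n = PQ × PR = (-2652, 78, -4134) and equation n·X = -56628.
Checking the remaining points: n·S = -69030, n·T = -56628, n·U = -56628.
Since n·S = -69030 ≠ -56628, S is off the plane and the points are not all coplanar.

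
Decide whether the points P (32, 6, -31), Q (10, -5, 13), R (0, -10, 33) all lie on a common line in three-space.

PQ = (-22, -11, 44), PR = (-32, -16, 64).
PQ × PR = (0, 0, 0).
The cross product vanishes, so the three points are collinear.

Yes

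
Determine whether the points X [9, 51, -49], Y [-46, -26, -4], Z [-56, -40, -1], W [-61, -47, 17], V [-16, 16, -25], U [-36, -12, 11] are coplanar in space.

Yes

The plane through X, Y, Z has normal n = XY × XZ = (399, -285, 0) and equation n·P = -10944.
Checking the remaining points: n·W = -10944, n·V = -10944, n·U = -10944.
All equal -10944, so all 6 points lie in one plane.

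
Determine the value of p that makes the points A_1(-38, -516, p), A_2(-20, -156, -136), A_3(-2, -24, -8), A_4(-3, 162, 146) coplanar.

-454

Coplanarity ⇔ det[A_1A_2; A_1A_3; A_1A_4] = 0.
Expanding, this is linear in p: (-3480)p + (-1579920) = 0.
So p = -454.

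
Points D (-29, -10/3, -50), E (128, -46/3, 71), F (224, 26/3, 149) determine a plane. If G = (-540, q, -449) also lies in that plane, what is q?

Coplanarity requires DE · (DF × DG) = 0.
DE = (157, -12, 121), DF = (253, 12, 199); the triple product is linear in q with coefficient -630 and constant term -2940.
Setting it to zero: q = -14/3.

-14/3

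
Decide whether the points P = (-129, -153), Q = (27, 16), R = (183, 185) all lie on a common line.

Yes

PQ = (156, 169), PR = (312, 338).
Twice the signed area of △PQR is (156)(338) − (169)(312) = 0.
The triangle is degenerate (zero area), so the points are collinear.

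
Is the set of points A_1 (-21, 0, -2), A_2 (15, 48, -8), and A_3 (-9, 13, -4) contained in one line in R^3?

A_1A_2 = (36, 48, -6), A_1A_3 = (12, 13, -2).
Comparing components 2 and 3: (48)(-2) − (-6)(13) = -18 ≠ 0, so A_1A_2 and A_1A_3 are not parallel and the points are not collinear.

No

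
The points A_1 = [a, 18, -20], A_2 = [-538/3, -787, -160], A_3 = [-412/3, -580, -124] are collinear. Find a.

-16

Collinearity requires A_1A_2 × A_1A_3 = 0; each component is linear in a.
The y-component gives (36)a + (576) = 0, so a = -16.
The remaining components then also vanish.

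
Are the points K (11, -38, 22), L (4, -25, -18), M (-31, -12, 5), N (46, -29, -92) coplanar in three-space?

No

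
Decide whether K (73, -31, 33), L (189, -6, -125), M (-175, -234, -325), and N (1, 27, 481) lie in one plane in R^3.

With K as base: KL = (116, 25, -158), KM = (-248, -203, -358), KN = (-72, 58, 448).
KM × KN = (-70180, 136880, -29000).
KL · (KM × KN) = -136880.
Since -136880 ≠ 0, the four points are not coplanar.

No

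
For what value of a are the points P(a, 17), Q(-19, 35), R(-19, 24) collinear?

-19

The three points are collinear iff det[PQ; PR] = 0.
This determinant is linear in a: (11)a + (209) = 0, so a = -19.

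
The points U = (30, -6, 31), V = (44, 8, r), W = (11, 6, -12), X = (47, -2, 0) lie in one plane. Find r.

-45

Coplanarity ⇔ det[UV; UW; UX] = 0.
Expanding, this is linear in r: (-280)r + (-12600) = 0.
So r = -45.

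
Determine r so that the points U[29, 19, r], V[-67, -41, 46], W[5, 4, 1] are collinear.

-14

Direction VW = (72, 45, -45). From the x-coordinate of U, the parameter along the line is τ = (29 − (-67))/72 = 4/3.
Then r = 46 + 4/3·(-45) = -14.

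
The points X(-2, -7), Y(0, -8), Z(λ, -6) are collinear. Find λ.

-4

The three points are collinear iff det[XY; XZ] = 0.
This determinant is linear in λ: (1)λ + (4) = 0, so λ = -4.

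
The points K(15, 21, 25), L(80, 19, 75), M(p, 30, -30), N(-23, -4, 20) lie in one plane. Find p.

-48

The points are coplanar iff KL · (KM × KN) = 0.
Expanding, this is linear in p: (-1260)p + (-60480) = 0.
So p = -48.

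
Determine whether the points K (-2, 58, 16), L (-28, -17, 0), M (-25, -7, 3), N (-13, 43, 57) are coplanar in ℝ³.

No

The four points are coplanar iff the 3×3 determinant with rows KL, KM, KN is zero.
Rows: (-26, -75, -16), (-23, -65, -13), (-11, -15, 41).
Expanding along the first row: (-26)(-2860) − (-75)(-1086) + (-16)(-370) = -1170.
Nonzero ⇒ not coplanar.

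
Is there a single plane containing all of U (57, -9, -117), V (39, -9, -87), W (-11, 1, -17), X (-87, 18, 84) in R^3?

The four points are coplanar iff the 3×3 determinant with rows UV, UW, UX is zero.
Rows: (-18, 0, 30), (-68, 10, 100), (-144, 27, 201).
Expanding along the first row: (-18)(-690) − (0)(732) + (30)(-396) = 540.
Nonzero ⇒ not coplanar.

No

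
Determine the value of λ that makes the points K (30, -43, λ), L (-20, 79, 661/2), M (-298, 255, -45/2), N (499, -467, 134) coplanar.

77/2

Coplanarity ⇔ det[KL; KM; KN] = 0.
Expanding, this is linear in λ: (-60444)λ + (2327094) = 0.
So λ = 77/2.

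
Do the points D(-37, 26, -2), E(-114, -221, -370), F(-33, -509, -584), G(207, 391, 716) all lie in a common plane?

No

The four points are coplanar iff the 3×3 determinant with rows DE, DF, DG is zero.
Rows: (-77, -247, -368), (4, -535, -582), (244, 365, 718).
Expanding along the first row: (-77)(-171700) − (-247)(144880) + (-368)(132000) = 430260.
Nonzero ⇒ not coplanar.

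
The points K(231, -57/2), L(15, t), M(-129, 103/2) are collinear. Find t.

39/2

The three points are collinear iff det[KL; KM] = 0.
This determinant is linear in t: (360)t + (-7020) = 0, so t = 39/2.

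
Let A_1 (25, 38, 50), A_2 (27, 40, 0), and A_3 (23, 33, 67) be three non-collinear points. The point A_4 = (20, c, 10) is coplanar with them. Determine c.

18

The plane through A_1, A_2, A_3 has equation −216x + 66y − 6z = -3192.
Substituting A_4: (66)c + (-4380) = -3192, so c = 18.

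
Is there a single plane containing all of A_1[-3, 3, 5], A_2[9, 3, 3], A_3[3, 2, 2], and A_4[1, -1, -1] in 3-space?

No

With A_1 as base: A_1A_2 = (12, 0, -2), A_1A_3 = (6, -1, -3), A_1A_4 = (4, -4, -6).
A_1A_3 × A_1A_4 = (-6, 24, -20).
A_1A_2 · (A_1A_3 × A_1A_4) = -32.
Since -32 ≠ 0, the four points are not coplanar.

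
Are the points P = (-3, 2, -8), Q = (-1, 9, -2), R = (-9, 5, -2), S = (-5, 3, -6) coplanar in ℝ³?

With P as base: PQ = (2, 7, 6), PR = (-6, 3, 6), PS = (-2, 1, 2).
PR × PS = (0, 0, 0).
PQ · (PR × PS) = 0.
The scalar triple product vanishes, so the four points are coplanar.

Yes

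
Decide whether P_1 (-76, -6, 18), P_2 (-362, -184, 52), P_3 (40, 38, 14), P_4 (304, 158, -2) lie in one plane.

With P_1 as base: P_1P_2 = (-286, -178, 34), P_1P_3 = (116, 44, -4), P_1P_4 = (380, 164, -20).
P_1P_3 × P_1P_4 = (-224, 800, 2304).
P_1P_2 · (P_1P_3 × P_1P_4) = 0.
The scalar triple product vanishes, so the four points are coplanar.

Yes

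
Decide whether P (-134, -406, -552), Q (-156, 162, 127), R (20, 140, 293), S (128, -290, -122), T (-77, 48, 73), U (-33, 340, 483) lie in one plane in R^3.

The plane through P, Q, R has normal n = PQ × PR = (109226, 123156, -99484) and equation n·X = -9722452.
Checking the remaining points: n·S = -9597264, n·T = -9761246, n·U = -9782190.
Since n·S = -9597264 ≠ -9722452, S is off the plane and the points are not all coplanar.

No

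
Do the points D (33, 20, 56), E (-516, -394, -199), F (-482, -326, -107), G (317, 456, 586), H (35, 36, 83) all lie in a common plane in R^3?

The plane through D, E, F has normal n = DE × DF = (-20748, 41838, -23256) and equation n·P = -1150260.
Checking the remaining points: n·G = -1127004, n·H = -1150260.
Since n·G = -1127004 ≠ -1150260, G is off the plane and the points are not all coplanar.

No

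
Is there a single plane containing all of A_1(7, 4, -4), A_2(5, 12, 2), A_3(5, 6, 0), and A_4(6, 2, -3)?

With A_1 as base: A_1A_2 = (-2, 8, 6), A_1A_3 = (-2, 2, 4), A_1A_4 = (-1, -2, 1).
A_1A_3 × A_1A_4 = (10, -2, 6).
A_1A_2 · (A_1A_3 × A_1A_4) = 0.
The scalar triple product vanishes, so the four points are coplanar.

Yes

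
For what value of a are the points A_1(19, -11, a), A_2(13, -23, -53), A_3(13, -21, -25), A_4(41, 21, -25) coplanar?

-11

The points are coplanar iff A_1A_2 · (A_1A_3 × A_1A_4) = 0.
Expanding, this is linear in a: (56)a + (616) = 0.
So a = -11.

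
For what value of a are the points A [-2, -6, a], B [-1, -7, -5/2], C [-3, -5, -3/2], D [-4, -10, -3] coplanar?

-2

Coplanarity ⇔ det[AB; AC; AD] = 0.
Expanding, this is linear in a: (-12)a + (-24) = 0.
So a = -2.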